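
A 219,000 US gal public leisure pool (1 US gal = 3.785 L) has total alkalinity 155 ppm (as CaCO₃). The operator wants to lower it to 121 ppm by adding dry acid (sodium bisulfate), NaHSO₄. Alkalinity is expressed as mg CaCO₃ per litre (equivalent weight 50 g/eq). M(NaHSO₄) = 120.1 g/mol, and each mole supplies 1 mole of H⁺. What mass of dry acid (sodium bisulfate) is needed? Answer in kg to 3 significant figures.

67.7 kg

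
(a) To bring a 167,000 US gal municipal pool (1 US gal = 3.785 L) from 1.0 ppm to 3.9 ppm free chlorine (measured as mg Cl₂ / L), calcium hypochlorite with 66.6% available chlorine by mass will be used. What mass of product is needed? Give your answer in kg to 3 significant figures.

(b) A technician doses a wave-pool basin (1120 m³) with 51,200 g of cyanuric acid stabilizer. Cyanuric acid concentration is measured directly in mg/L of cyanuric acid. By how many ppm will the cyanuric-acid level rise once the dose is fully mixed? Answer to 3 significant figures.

(a) Volume: 167,000 US gal × 3.785 L/gal = 632,095 L.
(a) Chlorine deficit: 3.9 − 1.0 = 2.9 ppm = 2.9 mg/L as Cl₂.
(a) Cl₂ equivalent needed: 2.9 mg/L × 632,095 L = 1,833,000 mg = 1833 g.
(a) Product at 66.6% available chlorine: 1833 / 0.666 = 2752 g.

(b) Volume: 1120 m³ = 1,120,000 L.
(b) Rise: 51,200 g / 1,120,000 L × 1000 = 45.71 mg/L.

(a) 2.75 kg; (b) 45.7 ppm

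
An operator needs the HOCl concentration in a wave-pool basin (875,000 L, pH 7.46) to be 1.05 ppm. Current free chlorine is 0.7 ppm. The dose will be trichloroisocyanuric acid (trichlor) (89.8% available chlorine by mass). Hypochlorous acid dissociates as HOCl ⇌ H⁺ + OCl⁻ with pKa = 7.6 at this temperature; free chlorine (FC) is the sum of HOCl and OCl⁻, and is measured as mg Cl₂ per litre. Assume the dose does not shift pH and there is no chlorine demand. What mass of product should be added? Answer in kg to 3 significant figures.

1.08 kg

[OCl⁻]/[HOCl] = 10^(pH − pKa) = 10^(7.46 − 7.6) = 0.7244; fraction as HOCl = 1/(1 + 0.7244) = 0.5799.
Free chlorine required for 1.05 ppm HOCl: 1.05 / 0.5799 = 1.811 ppm.
FC to add: 1.811 − 0.7 = 1.111 mg/L as Cl₂.
Cl₂ equivalent: 1.111 mg/L × 875,000 L = 971.8 g.
Product at 89.8% available Cl: 971.8 / 0.898 = 1082 g.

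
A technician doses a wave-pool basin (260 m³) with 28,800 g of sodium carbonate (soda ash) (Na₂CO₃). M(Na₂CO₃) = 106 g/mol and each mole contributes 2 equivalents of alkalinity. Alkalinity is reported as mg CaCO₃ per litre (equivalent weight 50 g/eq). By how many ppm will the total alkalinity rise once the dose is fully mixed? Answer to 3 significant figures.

Volume: 260 m³ = 260,000 L.
Moles of Na₂CO₃: 28,800 g ÷ 106 g/mol = 271.7 mol → 543.4 eq of alkalinity.
As CaCO₃: 543.4 eq × 50 g/eq = 27,170 g.
Rise: 27,170 g / 260,000 L × 1000 = 104.5 mg/L.

104 ppm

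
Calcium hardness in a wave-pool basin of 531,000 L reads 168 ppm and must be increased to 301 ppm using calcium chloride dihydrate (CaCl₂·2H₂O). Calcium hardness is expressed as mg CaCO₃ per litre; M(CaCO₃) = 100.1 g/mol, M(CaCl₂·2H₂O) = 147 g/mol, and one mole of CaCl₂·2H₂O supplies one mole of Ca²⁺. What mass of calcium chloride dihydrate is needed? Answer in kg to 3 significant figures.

104 kg

Hardness to add: (301 − 168) = 133 mg/L as CaCO₃ × 531,000 L = 70,620 g as CaCO₃.
Moles of Ca²⁺ (1 mol Ca²⁺ ≡ 1 mol CaCO₃): 70,620 / 100.1 g/mol = 705.5 mol.
Mass of CaCl₂·2H₂O: 705.5 × 147 = 103,700 g.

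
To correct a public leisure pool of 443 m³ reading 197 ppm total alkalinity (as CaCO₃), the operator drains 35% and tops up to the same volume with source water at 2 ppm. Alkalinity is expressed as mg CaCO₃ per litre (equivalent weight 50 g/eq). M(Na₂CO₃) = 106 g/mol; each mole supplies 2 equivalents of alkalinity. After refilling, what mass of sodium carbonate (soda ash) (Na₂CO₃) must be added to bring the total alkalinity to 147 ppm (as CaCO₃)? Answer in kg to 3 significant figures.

8.57 kg

Volume: 443 m³ = 443,000 L.
After draining 35% and refilling: 197 × 0.65 + 2 × 0.35 = 128.75 ppm.
Deficit to target: 147 − 128.75 = 18.25 mg/L.
As CaCO₃: 18.25 mg/L × 443,000 L = 8085 g; ÷ 50 g/eq ÷ 2 = 80.85 mol Na₂CO₃.
Mass: 80.85 × 106 = 8570 g.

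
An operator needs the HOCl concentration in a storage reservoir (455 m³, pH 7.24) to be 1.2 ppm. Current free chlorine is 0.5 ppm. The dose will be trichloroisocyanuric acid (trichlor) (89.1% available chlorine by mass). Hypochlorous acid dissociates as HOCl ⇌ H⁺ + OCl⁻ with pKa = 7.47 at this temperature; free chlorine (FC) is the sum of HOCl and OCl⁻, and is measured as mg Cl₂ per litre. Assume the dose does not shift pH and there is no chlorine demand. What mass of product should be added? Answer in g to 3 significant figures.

718 g

Volume: 455 m³ = 455,000 L.
[OCl⁻]/[HOCl] = 10^(pH − pKa) = 10^(7.24 − 7.47) = 0.5888; fraction as HOCl = 1/(1 + 0.5888) = 0.6294.
Free chlorine required for 1.2 ppm HOCl: 1.2 / 0.6294 = 1.907 ppm.
FC to add: 1.907 − 0.5 = 1.407 mg/L as Cl₂.
Cl₂ equivalent: 1.407 mg/L × 455,000 L = 640 g.
Product at 89.1% available Cl: 640 / 0.891 = 718.3 g.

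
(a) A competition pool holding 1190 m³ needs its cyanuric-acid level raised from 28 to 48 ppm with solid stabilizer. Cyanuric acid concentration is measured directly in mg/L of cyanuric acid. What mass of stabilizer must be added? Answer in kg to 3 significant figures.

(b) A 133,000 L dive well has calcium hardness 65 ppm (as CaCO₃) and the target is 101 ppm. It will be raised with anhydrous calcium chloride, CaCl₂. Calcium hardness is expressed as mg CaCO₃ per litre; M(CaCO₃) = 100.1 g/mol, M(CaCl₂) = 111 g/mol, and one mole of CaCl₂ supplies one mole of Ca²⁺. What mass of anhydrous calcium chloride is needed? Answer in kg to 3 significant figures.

(a) 23.8 kg; (b) 5.31 kg

(a) Volume: 1190 m³ = 1,190,000 L.
(a) CYA to add: (48 − 28) = 20 mg/L × 1,190,000 L = 23,800 g cyanuric acid.

(b) Hardness to add: (101 − 65) = 36 mg/L as CaCO₃ × 133,000 L = 4788 g as CaCO₃.
(b) Moles of Ca²⁺ (1 mol Ca²⁺ ≡ 1 mol CaCO₃): 4788 / 100.1 g/mol = 47.83 mol.
(b) Mass of CaCl₂: 47.83 × 111 = 5309 g.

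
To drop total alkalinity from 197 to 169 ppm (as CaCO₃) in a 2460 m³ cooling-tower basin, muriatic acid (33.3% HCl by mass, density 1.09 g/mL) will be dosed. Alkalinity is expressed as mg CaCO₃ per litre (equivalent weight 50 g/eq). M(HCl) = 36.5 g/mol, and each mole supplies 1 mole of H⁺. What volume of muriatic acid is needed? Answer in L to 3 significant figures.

139 L

Volume: 2460 m³ = 2,460,000 L.
Alkalinity to neutralize: (197 − 169) = 28 mg/L as CaCO₃ × 2,460,000 L = 68,880 g as CaCO₃.
Equivalents of H⁺ required: 68,880 ÷ 50 g/eq = 1378 eq = 1378 mol HCl.
Mass of HCl: 1378 × 36.5 = 50,280 g.
Mass of 33.3% solution: 50,280 / 0.333 = 151,000 g.
Volume: 151,000 g ÷ 1.09 g/mL = 138,500 mL.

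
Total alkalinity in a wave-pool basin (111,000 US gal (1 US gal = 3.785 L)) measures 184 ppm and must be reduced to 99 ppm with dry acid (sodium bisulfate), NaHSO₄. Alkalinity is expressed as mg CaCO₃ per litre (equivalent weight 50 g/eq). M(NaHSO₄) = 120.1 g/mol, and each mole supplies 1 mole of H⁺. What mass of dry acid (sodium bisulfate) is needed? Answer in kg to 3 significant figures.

85.8 kg

Volume: 111,000 US gal × 3.785 L/gal = 420,135 L.
Alkalinity to neutralize: (184 − 99) = 85 mg/L as CaCO₃ × 420,135 L = 35,710 g as CaCO₃.
Equivalents of H⁺ required: 35,710 ÷ 50 g/eq = 714.2 eq = 714.2 mol NaHSO₄.
Mass of NaHSO₄: 714.2 × 120.1 = 85,780 g.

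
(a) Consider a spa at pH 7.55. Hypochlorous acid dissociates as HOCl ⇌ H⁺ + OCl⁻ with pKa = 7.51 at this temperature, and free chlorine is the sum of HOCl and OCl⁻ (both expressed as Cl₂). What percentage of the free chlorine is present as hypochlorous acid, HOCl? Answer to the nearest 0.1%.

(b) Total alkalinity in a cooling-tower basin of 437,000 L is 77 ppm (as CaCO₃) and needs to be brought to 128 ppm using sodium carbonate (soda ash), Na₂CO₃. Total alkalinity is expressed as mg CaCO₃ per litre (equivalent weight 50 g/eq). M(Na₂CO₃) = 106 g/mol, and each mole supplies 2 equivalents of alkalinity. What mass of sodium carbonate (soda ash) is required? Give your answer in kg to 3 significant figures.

(a) 47.7%; (b) 23.6 kg

(a) [OCl⁻]/[HOCl] = 10^(pH − pKa) = 10^(7.55 − 7.51) = 10^0.04 = 1.096.
(a) Fraction as HOCl = 1 / (1 + 1.096) = 0.477.

(b) Alkalinity to add: (128 − 77) = 51 mg/L as CaCO₃ × 437,000 L = 22,290 g as CaCO₃.
(b) Equivalents: 22,290 g ÷ 50 g/eq = 445.7 eq.
(b) Each mole of Na₂CO₃ supplies 2 eq, so 445.7 / 2 = 222.9 mol.
(b) Mass: 222.9 mol × 106 g/mol = 23,620 g.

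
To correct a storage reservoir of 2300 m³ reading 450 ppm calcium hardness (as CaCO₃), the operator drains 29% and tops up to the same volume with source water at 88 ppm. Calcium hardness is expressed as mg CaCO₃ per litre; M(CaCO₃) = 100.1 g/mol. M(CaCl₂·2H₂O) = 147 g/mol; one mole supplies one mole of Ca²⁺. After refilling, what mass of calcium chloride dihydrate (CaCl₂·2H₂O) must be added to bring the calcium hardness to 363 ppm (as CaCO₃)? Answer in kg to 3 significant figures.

Volume: 2300 m³ = 2,300,000 L.
After draining 29% and refilling: 450 × 0.71 + 88 × 0.29 = 345.02 ppm.
Deficit to target: 363 − 345.02 = 17.98 mg/L.
As CaCO₃: 17.98 mg/L × 2,300,000 L = 41,350 g; ÷ 100.1 = 413.1 mol Ca²⁺.
Mass: 413.1 × 147 = 60,730 g.

60.7 kg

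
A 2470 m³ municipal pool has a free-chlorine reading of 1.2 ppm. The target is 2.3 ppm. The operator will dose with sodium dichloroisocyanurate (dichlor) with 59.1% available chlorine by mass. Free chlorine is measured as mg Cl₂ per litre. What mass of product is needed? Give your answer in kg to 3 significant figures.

4.60 kg

Volume: 2470 m³ = 2,470,000 L.
Chlorine deficit: 2.3 − 1.2 = 1.1 ppm = 1.1 mg/L as Cl₂.
Cl₂ equivalent needed: 1.1 mg/L × 2,470,000 L = 2,717,000 mg = 2717 g.
Product at 59.1% available chlorine: 2717 / 0.591 = 4597 g.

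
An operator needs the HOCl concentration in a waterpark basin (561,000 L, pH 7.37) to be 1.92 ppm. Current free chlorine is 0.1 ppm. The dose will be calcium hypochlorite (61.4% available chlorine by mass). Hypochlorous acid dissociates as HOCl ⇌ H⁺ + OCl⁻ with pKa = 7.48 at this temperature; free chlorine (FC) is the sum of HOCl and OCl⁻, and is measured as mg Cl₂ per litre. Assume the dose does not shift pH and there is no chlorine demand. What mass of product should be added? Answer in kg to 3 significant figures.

[OCl⁻]/[HOCl] = 10^(pH − pKa) = 10^(7.37 − 7.48) = 0.7762; fraction as HOCl = 1/(1 + 0.7762) = 0.563.
Free chlorine required for 1.92 ppm HOCl: 1.92 / 0.563 = 3.41 ppm.
FC to add: 3.41 − 0.1 = 3.31 mg/L as Cl₂.
Cl₂ equivalent: 3.31 mg/L × 561,000 L = 1857 g.
Product at 61.4% available Cl: 1857 / 0.614 = 3025 g.

3.02 kg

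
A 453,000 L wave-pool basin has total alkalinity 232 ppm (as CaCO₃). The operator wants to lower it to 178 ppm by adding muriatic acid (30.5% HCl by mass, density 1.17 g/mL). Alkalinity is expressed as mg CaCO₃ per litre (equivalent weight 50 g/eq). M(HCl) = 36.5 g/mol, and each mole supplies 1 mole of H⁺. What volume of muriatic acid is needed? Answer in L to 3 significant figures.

Alkalinity to neutralize: (232 − 178) = 54 mg/L as CaCO₃ × 453,000 L = 24,460 g as CaCO₃.
Equivalents of H⁺ required: 24,460 ÷ 50 g/eq = 489.2 eq = 489.2 mol HCl.
Mass of HCl: 489.2 × 36.5 = 17,860 g.
Mass of 30.5% solution: 17,860 / 0.305 = 58,550 g.
Volume: 58,550 g ÷ 1.17 g/mL = 50,040 mL.

50.0 L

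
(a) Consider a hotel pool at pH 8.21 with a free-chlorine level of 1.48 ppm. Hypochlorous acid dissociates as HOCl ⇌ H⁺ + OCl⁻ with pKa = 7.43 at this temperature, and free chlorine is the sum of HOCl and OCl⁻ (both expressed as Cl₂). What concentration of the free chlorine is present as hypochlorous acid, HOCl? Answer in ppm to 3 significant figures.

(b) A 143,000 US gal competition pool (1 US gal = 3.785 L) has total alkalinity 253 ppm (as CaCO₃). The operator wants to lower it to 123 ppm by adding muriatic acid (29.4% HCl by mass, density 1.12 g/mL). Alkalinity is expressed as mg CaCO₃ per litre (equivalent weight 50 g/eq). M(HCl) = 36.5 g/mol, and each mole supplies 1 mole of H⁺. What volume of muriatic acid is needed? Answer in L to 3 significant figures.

(a) 0.211 ppm; (b) 156 L

(a) [OCl⁻]/[HOCl] = 10^(pH − pKa) = 10^(8.21 − 7.43) = 10^0.78 = 6.026.
(a) Fraction as HOCl = 1 / (1 + 6.026) = 0.1423.
(a) HOCl = 0.1423 × 1.48 ppm = 0.2107 ppm.

(b) Volume: 143,000 US gal × 3.785 L/gal = 541,255 L.
(b) Alkalinity to neutralize: (253 − 123) = 130 mg/L as CaCO₃ × 541,255 L = 70,360 g as CaCO₃.
(b) Equivalents of H⁺ required: 70,360 ÷ 50 g/eq = 1407 eq = 1407 mol HCl.
(b) Mass of HCl: 1407 × 36.5 = 51,370 g.
(b) Mass of 29.4% solution: 51,370 / 0.294 = 174,700 g.
(b) Volume: 174,700 g ÷ 1.12 g/mL = 156,000 mL.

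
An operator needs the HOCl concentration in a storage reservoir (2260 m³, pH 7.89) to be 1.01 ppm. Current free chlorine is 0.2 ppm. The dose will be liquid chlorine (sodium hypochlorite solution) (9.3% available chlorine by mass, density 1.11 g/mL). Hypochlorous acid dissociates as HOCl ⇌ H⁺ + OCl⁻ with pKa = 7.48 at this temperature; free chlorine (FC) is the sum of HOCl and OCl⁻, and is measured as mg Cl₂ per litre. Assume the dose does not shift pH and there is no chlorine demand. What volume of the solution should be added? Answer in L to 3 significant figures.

74.6 L

Volume: 2260 m³ = 2,260,000 L.
[OCl⁻]/[HOCl] = 10^(pH − pKa) = 10^(7.89 − 7.48) = 2.57; fraction as HOCl = 1/(1 + 2.57) = 0.2801.
Free chlorine required for 1.01 ppm HOCl: 1.01 / 0.2801 = 3.606 ppm.
FC to add: 3.606 − 0.2 = 3.406 mg/L as Cl₂.
Cl₂ equivalent: 3.406 mg/L × 2,260,000 L = 7698 g.
Product at 9.3% available Cl: 7698 / 0.093 = 82,770 g.
Volume: 82,770 g ÷ 1.11 g/mL = 74,570 mL.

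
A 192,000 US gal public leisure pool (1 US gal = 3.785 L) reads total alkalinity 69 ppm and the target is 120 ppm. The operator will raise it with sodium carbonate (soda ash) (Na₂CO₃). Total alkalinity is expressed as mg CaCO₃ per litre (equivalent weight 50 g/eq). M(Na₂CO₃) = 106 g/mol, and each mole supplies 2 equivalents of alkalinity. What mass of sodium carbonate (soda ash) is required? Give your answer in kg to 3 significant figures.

Volume: 192,000 US gal × 3.785 L/gal = 726,720 L.
Alkalinity to add: (120 − 69) = 51 mg/L as CaCO₃ × 726,720 L = 37,060 g as CaCO₃.
Equivalents: 37,060 g ÷ 50 g/eq = 741.3 eq.
Each mole of Na₂CO₃ supplies 2 eq, so 741.3 / 2 = 370.6 mol.
Mass: 370.6 mol × 106 g/mol = 39,290 g.

39.3 kg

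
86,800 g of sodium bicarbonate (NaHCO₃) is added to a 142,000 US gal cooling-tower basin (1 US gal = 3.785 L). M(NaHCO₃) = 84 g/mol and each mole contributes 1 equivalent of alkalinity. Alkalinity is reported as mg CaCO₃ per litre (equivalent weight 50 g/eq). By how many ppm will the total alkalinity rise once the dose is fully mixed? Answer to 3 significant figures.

96.1 ppm

Volume: 142,000 US gal × 3.785 L/gal = 537,470 L.
Moles of NaHCO₃: 86,800 g ÷ 84 g/mol = 1033 mol → 1033 eq of alkalinity.
As CaCO₃: 1033 eq × 50 g/eq = 51,670 g.
Rise: 51,670 g / 537,470 L × 1000 = 96.13 mg/L.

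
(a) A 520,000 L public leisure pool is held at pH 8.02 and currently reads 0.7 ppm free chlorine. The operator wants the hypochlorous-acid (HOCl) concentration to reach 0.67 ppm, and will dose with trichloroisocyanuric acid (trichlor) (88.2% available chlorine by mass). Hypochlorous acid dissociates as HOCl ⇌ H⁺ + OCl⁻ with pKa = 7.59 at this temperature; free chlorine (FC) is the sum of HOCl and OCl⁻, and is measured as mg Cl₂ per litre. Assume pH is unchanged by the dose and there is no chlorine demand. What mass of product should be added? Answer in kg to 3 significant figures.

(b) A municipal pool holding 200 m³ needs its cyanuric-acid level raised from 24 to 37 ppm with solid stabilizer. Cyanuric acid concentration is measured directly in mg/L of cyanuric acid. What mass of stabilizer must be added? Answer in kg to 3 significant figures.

(a) [OCl⁻]/[HOCl] = 10^(pH − pKa) = 10^(8.02 − 7.59) = 2.692; fraction as HOCl = 1/(1 + 2.692) = 0.2709.
(a) Free chlorine required for 0.67 ppm HOCl: 0.67 / 0.2709 = 2.473 ppm.
(a) FC to add: 2.473 − 0.7 = 1.773 mg/L as Cl₂.
(a) Cl₂ equivalent: 1.773 mg/L × 520,000 L = 922.1 g.
(a) Product at 88.2% available Cl: 922.1 / 0.882 = 1045 g.

(b) Volume: 200 m³ = 200,000 L.
(b) CYA to add: (37 − 24) = 13 mg/L × 200,000 L = 2600 g cyanuric acid.

(a) 1.05 kg; (b) 2.60 kg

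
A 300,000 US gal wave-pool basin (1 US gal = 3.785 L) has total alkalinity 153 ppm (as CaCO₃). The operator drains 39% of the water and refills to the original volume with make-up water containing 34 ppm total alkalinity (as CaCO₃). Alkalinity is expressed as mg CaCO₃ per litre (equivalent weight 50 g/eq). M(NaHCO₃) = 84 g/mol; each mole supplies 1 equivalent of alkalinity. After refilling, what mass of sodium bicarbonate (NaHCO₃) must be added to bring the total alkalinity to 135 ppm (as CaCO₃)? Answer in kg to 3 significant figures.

54.2 kg

Volume: 300,000 US gal × 3.785 L/gal = 1,135,500 L.
After draining 39% and refilling: 153 × 0.61 + 34 × 0.39 = 106.59 ppm.
Deficit to target: 135 − 106.59 = 28.41 mg/L.
As CaCO₃: 28.41 mg/L × 1,135,500 L = 32,260 g; ÷ 50 g/eq ÷ 1 = 645.2 mol NaHCO₃.
Mass: 645.2 × 84 = 54,200 g.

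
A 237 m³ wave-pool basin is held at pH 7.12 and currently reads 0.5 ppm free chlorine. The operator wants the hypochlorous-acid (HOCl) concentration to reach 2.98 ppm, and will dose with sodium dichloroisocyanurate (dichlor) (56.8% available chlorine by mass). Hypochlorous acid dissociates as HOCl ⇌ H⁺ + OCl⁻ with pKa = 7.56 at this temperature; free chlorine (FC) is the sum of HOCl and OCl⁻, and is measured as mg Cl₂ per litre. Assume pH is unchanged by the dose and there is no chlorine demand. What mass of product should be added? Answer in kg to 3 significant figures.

1.49 kg

Volume: 237 m³ = 237,000 L.
[OCl⁻]/[HOCl] = 10^(pH − pKa) = 10^(7.12 − 7.56) = 0.3631; fraction as HOCl = 1/(1 + 0.3631) = 0.7336.
Free chlorine required for 2.98 ppm HOCl: 2.98 / 0.7336 = 4.062 ppm.
FC to add: 4.062 − 0.5 = 3.562 mg/L as Cl₂.
Cl₂ equivalent: 3.562 mg/L × 237,000 L = 844.2 g.
Product at 56.8% available Cl: 844.2 / 0.568 = 1486 g.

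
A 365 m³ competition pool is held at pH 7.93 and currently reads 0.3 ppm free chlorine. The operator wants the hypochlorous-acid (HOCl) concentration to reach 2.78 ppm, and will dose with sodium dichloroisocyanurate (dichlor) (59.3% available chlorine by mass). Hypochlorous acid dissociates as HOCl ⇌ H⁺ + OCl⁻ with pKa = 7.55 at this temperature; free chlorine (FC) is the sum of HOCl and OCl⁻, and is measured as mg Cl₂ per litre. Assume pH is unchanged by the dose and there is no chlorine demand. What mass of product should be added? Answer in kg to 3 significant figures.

5.63 kg

Volume: 365 m³ = 365,000 L.
[OCl⁻]/[HOCl] = 10^(pH − pKa) = 10^(7.93 − 7.55) = 2.399; fraction as HOCl = 1/(1 + 2.399) = 0.2942.
Free chlorine required for 2.78 ppm HOCl: 2.78 / 0.2942 = 9.449 ppm.
FC to add: 9.449 − 0.3 = 9.149 mg/L as Cl₂.
Cl₂ equivalent: 9.149 mg/L × 365,000 L = 3339 g.
Product at 59.3% available Cl: 3339 / 0.593 = 5631 g.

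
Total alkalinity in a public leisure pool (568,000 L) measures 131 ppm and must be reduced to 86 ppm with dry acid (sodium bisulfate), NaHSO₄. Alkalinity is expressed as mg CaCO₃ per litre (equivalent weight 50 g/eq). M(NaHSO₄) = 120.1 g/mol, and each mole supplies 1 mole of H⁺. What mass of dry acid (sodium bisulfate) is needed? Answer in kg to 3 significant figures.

61.4 kg

Alkalinity to neutralize: (131 − 86) = 45 mg/L as CaCO₃ × 568,000 L = 25,560 g as CaCO₃.
Equivalents of H⁺ required: 25,560 ÷ 50 g/eq = 511.2 eq = 511.2 mol NaHSO₄.
Mass of NaHSO₄: 511.2 × 120.1 = 61,400 g.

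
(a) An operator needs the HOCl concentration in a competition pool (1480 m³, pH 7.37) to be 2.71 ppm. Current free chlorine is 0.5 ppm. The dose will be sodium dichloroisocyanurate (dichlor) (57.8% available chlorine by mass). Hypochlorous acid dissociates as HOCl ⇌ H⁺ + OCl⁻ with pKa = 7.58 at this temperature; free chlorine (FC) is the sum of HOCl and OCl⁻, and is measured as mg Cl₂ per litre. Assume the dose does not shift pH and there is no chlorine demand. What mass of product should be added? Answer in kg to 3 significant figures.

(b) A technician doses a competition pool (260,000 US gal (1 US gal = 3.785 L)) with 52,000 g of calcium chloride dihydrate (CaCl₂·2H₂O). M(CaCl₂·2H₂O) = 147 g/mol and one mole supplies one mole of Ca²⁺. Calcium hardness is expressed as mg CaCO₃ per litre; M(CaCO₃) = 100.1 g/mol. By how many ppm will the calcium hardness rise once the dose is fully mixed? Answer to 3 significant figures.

(a) 9.94 kg; (b) 36.0 ppm

(a) Volume: 1480 m³ = 1,480,000 L.
(a) [OCl⁻]/[HOCl] = 10^(pH − pKa) = 10^(7.37 − 7.58) = 0.6166; fraction as HOCl = 1/(1 + 0.6166) = 0.6186.
(a) Free chlorine required for 2.71 ppm HOCl: 2.71 / 0.6186 = 4.381 ppm.
(a) FC to add: 4.381 − 0.5 = 3.881 mg/L as Cl₂.
(a) Cl₂ equivalent: 3.881 mg/L × 1,480,000 L = 5744 g.
(a) Product at 57.8% available Cl: 5744 / 0.578 = 9937 g.

(b) Volume: 260,000 US gal × 3.785 L/gal = 984,100 L.
(b) Moles of Ca²⁺: 52,000 g ÷ 147 g/mol = 353.7 mol.
(b) As CaCO₃: 353.7 mol × 100.1 g/mol = 35,410 g.
(b) Rise: 35,410 g / 984,100 L × 1000 = 35.98 mg/L.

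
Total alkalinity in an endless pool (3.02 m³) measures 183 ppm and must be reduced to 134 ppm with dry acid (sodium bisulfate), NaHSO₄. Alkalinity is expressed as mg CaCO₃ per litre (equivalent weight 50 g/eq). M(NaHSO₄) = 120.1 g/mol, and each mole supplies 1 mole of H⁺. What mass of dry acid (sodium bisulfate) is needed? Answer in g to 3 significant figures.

355 g

Volume: 3.02 m³ = 3,020 L.
Alkalinity to neutralize: (183 − 134) = 49 mg/L as CaCO₃ × 3,020 L = 148 g as CaCO₃.
Equivalents of H⁺ required: 148 ÷ 50 g/eq = 2.96 eq = 2.96 mol NaHSO₄.
Mass of NaHSO₄: 2.96 × 120.1 = 355.4 g.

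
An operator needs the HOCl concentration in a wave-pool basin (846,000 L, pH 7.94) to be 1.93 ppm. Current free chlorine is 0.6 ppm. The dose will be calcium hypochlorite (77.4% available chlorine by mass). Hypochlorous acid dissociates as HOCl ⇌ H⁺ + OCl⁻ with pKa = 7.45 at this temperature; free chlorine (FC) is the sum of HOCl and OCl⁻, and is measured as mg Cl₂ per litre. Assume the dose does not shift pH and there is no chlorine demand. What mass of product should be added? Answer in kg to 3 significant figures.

[OCl⁻]/[HOCl] = 10^(pH − pKa) = 10^(7.94 − 7.45) = 3.09; fraction as HOCl = 1/(1 + 3.09) = 0.2445.
Free chlorine required for 1.93 ppm HOCl: 1.93 / 0.2445 = 7.894 ppm.
FC to add: 7.894 − 0.6 = 7.294 mg/L as Cl₂.
Cl₂ equivalent: 7.294 mg/L × 846,000 L = 6171 g.
Product at 77.4% available Cl: 6171 / 0.774 = 7973 g.

7.97 kg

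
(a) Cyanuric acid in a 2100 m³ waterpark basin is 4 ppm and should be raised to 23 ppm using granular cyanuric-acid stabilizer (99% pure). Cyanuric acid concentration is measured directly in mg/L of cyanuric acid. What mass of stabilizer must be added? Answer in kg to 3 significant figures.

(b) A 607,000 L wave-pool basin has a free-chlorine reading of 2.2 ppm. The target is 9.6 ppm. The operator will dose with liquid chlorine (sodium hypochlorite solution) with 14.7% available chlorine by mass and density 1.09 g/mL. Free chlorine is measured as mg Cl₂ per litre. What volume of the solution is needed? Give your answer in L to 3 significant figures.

(a) Volume: 2100 m³ = 2,100,000 L.
(a) CYA to add: (23 − 4) = 19 mg/L × 2,100,000 L = 39,900 g cyanuric acid.
(a) At 99% purity: 39,900 / 0.99 = 40,300 g product.

(b) Chlorine deficit: 9.6 − 2.2 = 7.4 ppm = 7.4 mg/L as Cl₂.
(b) Cl₂ equivalent needed: 7.4 mg/L × 607,000 L = 4,492,000 mg = 4492 g.
(b) Product at 14.7% available chlorine: 4492 / 0.147 = 30,560 g.
(b) Volume at density 1.09 g/mL: 30,560 g ÷ 1.09 g/mL = 28,030 mL.

(a) 40.3 kg; (b) 28.0 L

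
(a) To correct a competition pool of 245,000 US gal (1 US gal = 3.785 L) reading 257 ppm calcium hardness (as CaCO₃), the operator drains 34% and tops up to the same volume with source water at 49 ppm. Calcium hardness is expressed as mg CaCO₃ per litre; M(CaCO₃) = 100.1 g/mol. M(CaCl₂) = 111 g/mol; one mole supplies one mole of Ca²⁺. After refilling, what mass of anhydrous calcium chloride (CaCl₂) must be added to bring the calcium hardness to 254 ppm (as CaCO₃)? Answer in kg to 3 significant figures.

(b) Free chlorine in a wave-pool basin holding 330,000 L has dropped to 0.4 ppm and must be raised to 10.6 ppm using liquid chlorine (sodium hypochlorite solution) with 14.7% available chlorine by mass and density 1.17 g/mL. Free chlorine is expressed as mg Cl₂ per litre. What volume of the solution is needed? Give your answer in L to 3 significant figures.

(a) Volume: 245,000 US gal × 3.785 L/gal = 927,325 L.
(a) After draining 34% and refilling: 257 × 0.66 + 49 × 0.34 = 186.28 ppm.
(a) Deficit to target: 254 − 186.28 = 67.72 mg/L.
(a) As CaCO₃: 67.72 mg/L × 927,325 L = 62,800 g; ÷ 100.1 = 627.4 mol Ca²⁺.
(a) Mass: 627.4 × 111 = 69,640 g.

(b) Chlorine deficit: 10.6 − 0.4 = 10.2 ppm = 10.2 mg/L as Cl₂.
(b) Cl₂ equivalent needed: 10.2 mg/L × 330,000 L = 3,366,000 mg = 3366 g.
(b) Product at 14.7% available chlorine: 3366 / 0.147 = 22,900 g.
(b) Volume at density 1.17 g/mL: 22,900 g ÷ 1.17 g/mL = 19,570 mL.

(a) 69.6 kg; (b) 19.6 L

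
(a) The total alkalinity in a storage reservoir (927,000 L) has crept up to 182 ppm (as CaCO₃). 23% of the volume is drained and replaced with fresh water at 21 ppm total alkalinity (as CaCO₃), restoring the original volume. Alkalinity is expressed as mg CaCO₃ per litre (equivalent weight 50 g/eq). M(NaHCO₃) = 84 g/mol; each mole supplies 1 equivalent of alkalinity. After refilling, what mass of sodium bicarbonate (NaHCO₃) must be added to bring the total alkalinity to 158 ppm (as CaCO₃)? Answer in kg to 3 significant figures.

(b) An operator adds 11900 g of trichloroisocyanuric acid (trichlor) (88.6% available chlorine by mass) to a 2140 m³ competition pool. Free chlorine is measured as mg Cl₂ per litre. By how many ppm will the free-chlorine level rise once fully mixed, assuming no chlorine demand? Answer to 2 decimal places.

(a) 20.3 kg; (b) 4.93 ppm

(a) After draining 23% and refilling: 182 × 0.77 + 21 × 0.23 = 144.97 ppm.
(a) Deficit to target: 158 − 144.97 = 13.03 mg/L.
(a) As CaCO₃: 13.03 mg/L × 927,000 L = 12,080 g; ÷ 50 g/eq ÷ 1 = 241.6 mol NaHCO₃.
(a) Mass: 241.6 × 84 = 20,290 g.

(b) Volume: 2140 m³ = 2,140,000 L.
(b) Available chlorine delivered: 11,900 g × 0.886 = 10,540 g as Cl₂.
(b) Concentration rise: 10,540 g / 2,140,000 L = 4.927 mg/L = 4.93 ppm.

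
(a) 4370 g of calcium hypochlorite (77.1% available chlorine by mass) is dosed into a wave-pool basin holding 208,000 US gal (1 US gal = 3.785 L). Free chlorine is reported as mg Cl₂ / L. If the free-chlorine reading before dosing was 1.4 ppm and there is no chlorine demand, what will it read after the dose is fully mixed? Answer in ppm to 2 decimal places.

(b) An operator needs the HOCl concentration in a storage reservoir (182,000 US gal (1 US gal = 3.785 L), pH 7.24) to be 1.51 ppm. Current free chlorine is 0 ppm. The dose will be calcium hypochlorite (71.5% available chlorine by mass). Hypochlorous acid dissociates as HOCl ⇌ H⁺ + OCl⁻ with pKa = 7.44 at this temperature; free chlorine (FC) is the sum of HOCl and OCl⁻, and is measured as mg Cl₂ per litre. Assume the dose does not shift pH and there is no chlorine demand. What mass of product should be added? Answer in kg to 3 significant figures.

(a) Volume: 208,000 US gal × 3.785 L/gal = 787,280 L.
(a) Available chlorine delivered: 4370 g × 0.771 = 3369 g as Cl₂.
(a) Concentration rise: 3369 g / 787,280 L = 4.28 mg/L = 4.28 ppm.
(a) Final FC: 1.4 + 4.28 = 5.68 ppm.

(b) Volume: 182,000 US gal × 3.785 L/gal = 688,870 L.
(b) [OCl⁻]/[HOCl] = 10^(pH − pKa) = 10^(7.24 − 7.44) = 0.631; fraction as HOCl = 1/(1 + 0.631) = 0.6131.
(b) Free chlorine required for 1.51 ppm HOCl: 1.51 / 0.6131 = 2.463 ppm.
(b) FC to add: 2.463 − 0 = 2.463 mg/L as Cl₂.
(b) Cl₂ equivalent: 2.463 mg/L × 688,870 L = 1697 g.
(b) Product at 71.5% available Cl: 1697 / 0.715 = 2373 g.

(a) 5.68 ppm; (b) 2.37 kg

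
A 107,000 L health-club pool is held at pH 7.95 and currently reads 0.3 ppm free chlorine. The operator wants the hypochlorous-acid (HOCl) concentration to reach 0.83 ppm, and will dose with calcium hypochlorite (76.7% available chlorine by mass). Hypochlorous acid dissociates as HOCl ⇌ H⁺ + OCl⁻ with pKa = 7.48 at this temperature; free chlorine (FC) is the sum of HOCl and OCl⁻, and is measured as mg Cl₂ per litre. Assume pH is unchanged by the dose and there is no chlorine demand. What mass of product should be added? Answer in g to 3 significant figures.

416 g

[OCl⁻]/[HOCl] = 10^(pH − pKa) = 10^(7.95 − 7.48) = 2.951; fraction as HOCl = 1/(1 + 2.951) = 0.2531.
Free chlorine required for 0.83 ppm HOCl: 0.83 / 0.2531 = 3.28 ppm.
FC to add: 3.28 − 0.3 = 2.98 mg/L as Cl₂.
Cl₂ equivalent: 2.98 mg/L × 107,000 L = 318.8 g.
Product at 76.7% available Cl: 318.8 / 0.767 = 415.7 g.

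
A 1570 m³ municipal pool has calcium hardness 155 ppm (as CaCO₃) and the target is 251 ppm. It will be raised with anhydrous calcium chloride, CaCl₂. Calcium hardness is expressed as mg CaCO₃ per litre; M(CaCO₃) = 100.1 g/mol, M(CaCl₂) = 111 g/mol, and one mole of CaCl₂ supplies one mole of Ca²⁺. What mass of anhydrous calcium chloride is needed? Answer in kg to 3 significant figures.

167 kg

Volume: 1570 m³ = 1,570,000 L.
Hardness to add: (251 − 155) = 96 mg/L as CaCO₃ × 1,570,000 L = 150,700 g as CaCO₃.
Moles of Ca²⁺ (1 mol Ca²⁺ ≡ 1 mol CaCO₃): 150,700 / 100.1 g/mol = 1506 mol.
Mass of CaCl₂: 1506 × 111 = 167,100 g.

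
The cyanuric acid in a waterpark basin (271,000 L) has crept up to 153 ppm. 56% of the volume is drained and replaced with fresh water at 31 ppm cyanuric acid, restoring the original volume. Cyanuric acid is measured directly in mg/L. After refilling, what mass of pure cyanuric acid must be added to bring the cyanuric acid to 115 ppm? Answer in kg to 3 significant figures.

8.22 kg

After draining 56% and refilling: 153 × 0.44 + 31 × 0.56 = 84.68 ppm.
Deficit to target: 115 − 84.68 = 30.32 mg/L.
Mass: 30.32 mg/L × 271,000 L = 8217 g cyanuric acid.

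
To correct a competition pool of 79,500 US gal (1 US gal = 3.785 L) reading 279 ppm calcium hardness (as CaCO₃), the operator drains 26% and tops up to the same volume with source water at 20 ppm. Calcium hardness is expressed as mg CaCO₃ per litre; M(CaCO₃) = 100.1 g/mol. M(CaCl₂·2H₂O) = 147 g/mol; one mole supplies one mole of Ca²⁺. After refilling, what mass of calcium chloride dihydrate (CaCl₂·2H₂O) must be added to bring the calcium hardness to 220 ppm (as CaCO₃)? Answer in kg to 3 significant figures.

Volume: 79,500 US gal × 3.785 L/gal = 300,908 L.
After draining 26% and refilling: 279 × 0.74 + 20 × 0.26 = 211.66 ppm.
Deficit to target: 220 − 211.66 = 8.34 mg/L.
As CaCO₃: 8.34 mg/L × 300,908 L = 2510 g; ÷ 100.1 = 25.07 mol Ca²⁺.
Mass: 25.07 × 147 = 3685 g.

3.69 kg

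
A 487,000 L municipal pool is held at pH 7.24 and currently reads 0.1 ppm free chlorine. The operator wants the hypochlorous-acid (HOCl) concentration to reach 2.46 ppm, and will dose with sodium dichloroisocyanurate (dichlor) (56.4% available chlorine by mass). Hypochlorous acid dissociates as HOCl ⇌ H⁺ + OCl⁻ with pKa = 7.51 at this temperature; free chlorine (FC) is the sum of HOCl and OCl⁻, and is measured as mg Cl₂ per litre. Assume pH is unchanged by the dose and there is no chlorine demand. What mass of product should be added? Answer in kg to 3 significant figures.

[OCl⁻]/[HOCl] = 10^(pH − pKa) = 10^(7.24 − 7.51) = 0.537; fraction as HOCl = 1/(1 + 0.537) = 0.6506.
Free chlorine required for 2.46 ppm HOCl: 2.46 / 0.6506 = 3.781 ppm.
FC to add: 3.781 − 0.1 = 3.681 mg/L as Cl₂.
Cl₂ equivalent: 3.681 mg/L × 487,000 L = 1793 g.
Product at 56.4% available Cl: 1793 / 0.564 = 3179 g.

3.18 kg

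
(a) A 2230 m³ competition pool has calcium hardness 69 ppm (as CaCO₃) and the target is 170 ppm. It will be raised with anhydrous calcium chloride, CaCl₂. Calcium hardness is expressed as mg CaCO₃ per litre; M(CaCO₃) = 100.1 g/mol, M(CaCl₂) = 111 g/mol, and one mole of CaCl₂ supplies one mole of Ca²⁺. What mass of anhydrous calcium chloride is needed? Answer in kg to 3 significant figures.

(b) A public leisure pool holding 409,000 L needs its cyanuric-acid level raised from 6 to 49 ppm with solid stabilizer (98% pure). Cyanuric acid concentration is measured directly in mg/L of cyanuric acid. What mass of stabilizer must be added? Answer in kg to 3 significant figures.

(a) Volume: 2230 m³ = 2,230,000 L.
(a) Hardness to add: (170 − 69) = 101 mg/L as CaCO₃ × 2,230,000 L = 225,200 g as CaCO₃.
(a) Moles of Ca²⁺ (1 mol Ca²⁺ ≡ 1 mol CaCO₃): 225,200 / 100.1 g/mol = 2250 mol.
(a) Mass of CaCl₂: 2250 × 111 = 249,800 g.

(b) CYA to add: (49 − 6) = 43 mg/L × 409,000 L = 17,590 g cyanuric acid.
(b) At 98% purity: 17,590 / 0.98 = 17,950 g product.

(a) 250 kg; (b) 17.9 kg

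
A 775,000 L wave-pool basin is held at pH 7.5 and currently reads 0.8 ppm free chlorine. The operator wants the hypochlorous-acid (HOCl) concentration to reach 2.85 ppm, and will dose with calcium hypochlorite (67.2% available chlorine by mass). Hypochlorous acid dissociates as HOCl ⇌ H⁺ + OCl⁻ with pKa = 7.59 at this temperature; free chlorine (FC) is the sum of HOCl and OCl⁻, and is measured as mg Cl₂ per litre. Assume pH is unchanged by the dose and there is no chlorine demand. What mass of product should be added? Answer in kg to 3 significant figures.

[OCl⁻]/[HOCl] = 10^(pH − pKa) = 10^(7.5 − 7.59) = 0.8128; fraction as HOCl = 1/(1 + 0.8128) = 0.5516.
Free chlorine required for 2.85 ppm HOCl: 2.85 / 0.5516 = 5.167 ppm.
FC to add: 5.167 − 0.8 = 4.367 mg/L as Cl₂.
Cl₂ equivalent: 4.367 mg/L × 775,000 L = 3384 g.
Product at 67.2% available Cl: 3384 / 0.672 = 5036 g.

5.04 kg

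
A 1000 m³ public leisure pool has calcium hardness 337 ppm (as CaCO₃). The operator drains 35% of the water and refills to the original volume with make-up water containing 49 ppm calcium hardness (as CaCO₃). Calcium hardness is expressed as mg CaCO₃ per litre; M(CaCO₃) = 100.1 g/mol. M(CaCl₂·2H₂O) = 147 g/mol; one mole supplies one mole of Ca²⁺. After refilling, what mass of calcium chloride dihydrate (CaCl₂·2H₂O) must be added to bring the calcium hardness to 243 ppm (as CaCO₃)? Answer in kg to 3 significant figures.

Volume: 1000 m³ = 1,000,000 L.
After draining 35% and refilling: 337 × 0.65 + 49 × 0.35 = 236.2 ppm.
Deficit to target: 243 − 236.2 = 6.8 mg/L.
As CaCO₃: 6.8 mg/L × 1,000,000 L = 6800 g; ÷ 100.1 = 67.93 mol Ca²⁺.
Mass: 67.93 × 147 = 9986 g.

9.99 kg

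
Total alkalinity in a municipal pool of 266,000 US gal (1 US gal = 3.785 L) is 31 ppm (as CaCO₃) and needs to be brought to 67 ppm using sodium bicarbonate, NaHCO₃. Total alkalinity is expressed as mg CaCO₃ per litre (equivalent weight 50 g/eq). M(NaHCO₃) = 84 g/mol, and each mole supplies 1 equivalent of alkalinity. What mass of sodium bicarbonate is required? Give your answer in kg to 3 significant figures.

60.9 kg

Volume: 266,000 US gal × 3.785 L/gal = 1,006,810 L.
Alkalinity to add: (67 − 31) = 36 mg/L as CaCO₃ × 1,006,810 L = 36,250 g as CaCO₃.
Equivalents: 36,250 g ÷ 50 g/eq = 724.9 eq.
NaHCO₃ supplies 1 eq per mole → 724.9 mol.
Mass: 724.9 mol × 84 g/mol = 60,890 g.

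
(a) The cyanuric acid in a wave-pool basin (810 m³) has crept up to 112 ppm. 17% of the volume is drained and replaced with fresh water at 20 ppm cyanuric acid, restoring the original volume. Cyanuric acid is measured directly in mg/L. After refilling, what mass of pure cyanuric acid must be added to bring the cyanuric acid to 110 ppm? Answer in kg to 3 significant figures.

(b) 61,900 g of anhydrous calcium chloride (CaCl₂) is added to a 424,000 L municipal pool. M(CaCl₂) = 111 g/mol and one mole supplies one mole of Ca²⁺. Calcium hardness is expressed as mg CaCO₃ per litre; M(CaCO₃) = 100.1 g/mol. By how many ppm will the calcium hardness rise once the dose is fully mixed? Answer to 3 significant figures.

(a) Volume: 810 m³ = 810,000 L.
(a) After draining 17% and refilling: 112 × 0.83 + 20 × 0.17 = 96.36 ppm.
(a) Deficit to target: 110 − 96.36 = 13.64 mg/L.
(a) Mass: 13.64 mg/L × 810,000 L = 11,050 g cyanuric acid.

(b) Moles of Ca²⁺: 61,900 g ÷ 111 g/mol = 557.7 mol.
(b) As CaCO₃: 557.7 mol × 100.1 g/mol = 55,820 g.
(b) Rise: 55,820 g / 424,000 L × 1000 = 131.7 mg/L.

(a) 11.0 kg; (b) 132 ppm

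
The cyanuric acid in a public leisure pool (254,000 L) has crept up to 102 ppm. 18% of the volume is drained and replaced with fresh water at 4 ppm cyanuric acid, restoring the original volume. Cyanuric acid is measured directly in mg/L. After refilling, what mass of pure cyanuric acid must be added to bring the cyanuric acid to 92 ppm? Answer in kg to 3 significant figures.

After draining 18% and refilling: 102 × 0.82 + 4 × 0.18 = 84.36 ppm.
Deficit to target: 92 − 84.36 = 7.64 mg/L.
Mass: 7.64 mg/L × 254,000 L = 1941 g cyanuric acid.

1.94 kg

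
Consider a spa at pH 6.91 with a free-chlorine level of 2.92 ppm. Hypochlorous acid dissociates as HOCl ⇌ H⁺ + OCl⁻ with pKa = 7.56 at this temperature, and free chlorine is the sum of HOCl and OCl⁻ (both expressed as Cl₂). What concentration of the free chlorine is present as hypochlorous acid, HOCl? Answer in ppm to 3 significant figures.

2.39 ppm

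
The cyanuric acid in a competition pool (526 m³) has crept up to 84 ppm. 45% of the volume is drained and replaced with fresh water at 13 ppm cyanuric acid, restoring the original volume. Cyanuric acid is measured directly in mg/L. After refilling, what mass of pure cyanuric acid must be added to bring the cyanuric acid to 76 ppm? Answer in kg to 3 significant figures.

12.6 kg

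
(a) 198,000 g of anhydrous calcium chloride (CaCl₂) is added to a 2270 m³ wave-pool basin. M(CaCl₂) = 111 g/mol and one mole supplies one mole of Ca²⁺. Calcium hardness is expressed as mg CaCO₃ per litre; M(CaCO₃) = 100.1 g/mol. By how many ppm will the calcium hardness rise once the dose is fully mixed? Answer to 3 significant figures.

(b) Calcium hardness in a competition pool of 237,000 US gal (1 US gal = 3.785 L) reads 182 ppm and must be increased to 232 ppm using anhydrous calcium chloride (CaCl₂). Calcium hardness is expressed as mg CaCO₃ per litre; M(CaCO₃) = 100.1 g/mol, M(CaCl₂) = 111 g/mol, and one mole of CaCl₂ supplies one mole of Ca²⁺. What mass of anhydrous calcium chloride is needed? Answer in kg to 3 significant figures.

(a) 78.7 ppm; (b) 49.7 kg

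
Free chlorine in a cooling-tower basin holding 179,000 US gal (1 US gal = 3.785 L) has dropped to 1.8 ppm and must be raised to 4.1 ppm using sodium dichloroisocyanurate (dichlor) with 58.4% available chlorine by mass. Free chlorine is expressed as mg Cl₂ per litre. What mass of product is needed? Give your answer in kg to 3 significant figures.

2.67 kg

Volume: 179,000 US gal × 3.785 L/gal = 677,515 L.
Chlorine deficit: 4.1 − 1.8 = 2.3 ppm = 2.3 mg/L as Cl₂.
Cl₂ equivalent needed: 2.3 mg/L × 677,515 L = 1,558,000 mg = 1558 g.
Product at 58.4% available chlorine: 1558 / 0.584 = 2668 g.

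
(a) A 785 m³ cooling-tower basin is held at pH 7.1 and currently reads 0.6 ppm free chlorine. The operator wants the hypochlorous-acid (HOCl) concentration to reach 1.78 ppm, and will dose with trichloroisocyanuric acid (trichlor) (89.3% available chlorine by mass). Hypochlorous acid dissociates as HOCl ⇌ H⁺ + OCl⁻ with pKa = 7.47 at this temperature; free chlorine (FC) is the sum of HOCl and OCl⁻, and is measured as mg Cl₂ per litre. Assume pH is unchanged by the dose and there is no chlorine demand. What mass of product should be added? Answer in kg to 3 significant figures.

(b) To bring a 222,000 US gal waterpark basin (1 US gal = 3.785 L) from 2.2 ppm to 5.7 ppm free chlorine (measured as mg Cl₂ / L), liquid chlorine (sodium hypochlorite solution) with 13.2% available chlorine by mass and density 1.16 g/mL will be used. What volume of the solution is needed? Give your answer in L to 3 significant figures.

(a) Volume: 785 m³ = 785,000 L.
(a) [OCl⁻]/[HOCl] = 10^(pH − pKa) = 10^(7.1 − 7.47) = 0.4266; fraction as HOCl = 1/(1 + 0.4266) = 0.701.
(a) Free chlorine required for 1.78 ppm HOCl: 1.78 / 0.701 = 2.539 ppm.
(a) FC to add: 2.539 − 0.6 = 1.939 mg/L as Cl₂.
(a) Cl₂ equivalent: 1.939 mg/L × 785,000 L = 1522 g.
(a) Product at 89.3% available Cl: 1522 / 0.893 = 1705 g.

(b) Volume: 222,000 US gal × 3.785 L/gal = 840,270 L.
(b) Chlorine deficit: 5.7 − 2.2 = 3.5 ppm = 3.5 mg/L as Cl₂.
(b) Cl₂ equivalent needed: 3.5 mg/L × 840,270 L = 2,941,000 mg = 2941 g.
(b) Product at 13.2% available chlorine: 2941 / 0.132 = 22,280 g.
(b) Volume at density 1.16 g/mL: 22,280 g ÷ 1.16 g/mL = 19,210 mL.

(a) 1.70 kg; (b) 19.2 L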